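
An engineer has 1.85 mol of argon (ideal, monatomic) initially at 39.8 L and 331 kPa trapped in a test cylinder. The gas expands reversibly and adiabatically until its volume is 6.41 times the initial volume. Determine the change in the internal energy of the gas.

T₁ = P₁V₁/(nR) = 331×39.8/(1.85×8.314) = 857 K.
Adiabatic: TV^(γ−1) = const ⇒ T₂ = 857×(0.156)^0.667 = 248 K; PV^γ = const ⇒ P₂ = 15.0 kPa.
For an ideal gas ΔU = nCvΔT with Cv = (3/2)R = 12.5 J/(mol·K).
ΔU = 1.85×12.5×(248−857) = -14000 J.

-14000 J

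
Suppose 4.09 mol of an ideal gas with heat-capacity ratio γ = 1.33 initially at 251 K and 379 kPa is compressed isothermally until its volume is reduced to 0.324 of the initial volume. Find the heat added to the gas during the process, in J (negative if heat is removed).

-9620 J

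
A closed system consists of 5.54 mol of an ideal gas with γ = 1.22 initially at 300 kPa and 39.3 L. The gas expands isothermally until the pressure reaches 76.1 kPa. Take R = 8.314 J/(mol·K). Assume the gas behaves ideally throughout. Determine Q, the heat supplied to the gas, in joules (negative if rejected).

T₁ = P₁V₁/(nR) = 300×39.3/(5.54×8.314) = 256 K.
Isothermal: T stays 256 K; PV = const ⇒ V₂ = 155 L, P₂ = 76.1 kPa.
ΔU = 0 (ideal gas, T constant).
W = nRT ln(V₂/V₁) = 5.54×8.314×256×ln(3.94) = 16200 J.
Q = ΔU + W = 16200 J.

16200 J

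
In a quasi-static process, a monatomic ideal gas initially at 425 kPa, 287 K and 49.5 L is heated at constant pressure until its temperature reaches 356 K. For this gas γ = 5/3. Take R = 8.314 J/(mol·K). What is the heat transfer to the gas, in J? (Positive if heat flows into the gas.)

12600 J

n = P₁V₁/(RT₁) = 425×49.5/(8.314×287) = 8.82 mol.
Isobaric: P stays 425 kPa; V/T = const ⇒ T₂ = 356 K, V₂ = 61.4 L.
W = PΔV = 425×(61.4−49.5) kPa·L = 5060 J.
ΔU = nCvΔT = 8.82×12.5×(356−287) = 7590 J.
Q = ΔU + W = nCpΔT = 12600 J.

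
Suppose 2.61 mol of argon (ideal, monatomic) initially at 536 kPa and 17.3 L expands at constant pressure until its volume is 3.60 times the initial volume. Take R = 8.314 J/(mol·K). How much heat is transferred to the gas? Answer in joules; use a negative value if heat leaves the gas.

60300 J

T₁ = P₁V₁/(nR) = 536×17.3/(2.61×8.314) = 427 K.
Isobaric: P stays 536 kPa; V/T = const ⇒ T₂ = 1540 K, V₂ = 62.3 L.
W = PΔV = 536×(62.3−17.3) kPa·L = 24100 J.
ΔU = nCvΔT = 2.61×12.5×(1540−427) = 36200 J.
Q = ΔU + W = nCpΔT = 60300 J.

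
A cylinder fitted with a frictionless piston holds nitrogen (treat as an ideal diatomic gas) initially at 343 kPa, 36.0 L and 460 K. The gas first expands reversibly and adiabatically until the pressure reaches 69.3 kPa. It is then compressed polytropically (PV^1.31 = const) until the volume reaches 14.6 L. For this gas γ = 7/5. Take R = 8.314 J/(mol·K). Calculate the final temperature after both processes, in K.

n = P₁V₁/(RT₁) = 343×36.0/(8.314×460) = 3.23 mol.
Step 1 — Adiabatic: T₂/T₁ = (P₂/P₁)^((γ−1)/γ) ⇒ T₂ = 460×(0.202)^0.286 = 291 K; V₂ = 113 L.
ΔU = nCvΔT = 3.23×20.8×(291−460) = -11300 J.
Q = 0 for an adiabatic process, so W = −ΔU = 11300 J.
State after step 1: P = 69.3 kPa, V = 113 L, T = 291 K.
Step 2 — Polytropic n=1.31: T₂ = T₁(V₁/V₂)^(n−1) = 291×(7.73)^0.31 = 549 K; P₂ = P₁(V₁/V₂)^n = 1010 kPa.
W = (P₁V₁−P₂V₂)/(n−1) = (69.3×113−1010×14.6)/0.31 = -22300 J.
ΔU = nCvΔT = 3.23×20.8×(549−291) = 17300 J.
Q = ΔU + W = -5020 J.
Net over both steps: W = -11000 J, Q = -5020 J, ΔU = 5980 J.

549 K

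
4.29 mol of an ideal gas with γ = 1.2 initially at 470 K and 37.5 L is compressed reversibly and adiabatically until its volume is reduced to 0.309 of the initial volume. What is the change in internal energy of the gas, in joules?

P₁ = nRT₁/V₁ = 4.29×8.314×470/37.5 = 447 kPa.
Adiabatic: TV^(γ−1) = const ⇒ T₂ = 470×(3.24)^0.200 = 594 K; PV^γ = const ⇒ P₂ = 1830 kPa.
For an ideal gas ΔU = nCvΔT with Cv = R/(γ−1) = 41.6 J/(mol·K).
ΔU = 4.29×41.6×(594−470) = 22200 J.

22200 J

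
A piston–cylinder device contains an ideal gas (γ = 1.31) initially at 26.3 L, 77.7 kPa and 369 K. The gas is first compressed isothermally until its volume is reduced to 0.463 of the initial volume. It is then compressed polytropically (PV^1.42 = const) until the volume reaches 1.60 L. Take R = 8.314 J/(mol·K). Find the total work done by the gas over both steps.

-8120 J

n = P₁V₁/(RT₁) = 77.7×26.3/(8.314×369) = 0.666 mol.
Step 1 — Isothermal: T stays 369 K; PV = const ⇒ V₂ = 12.2 L, P₂ = 168 kPa.
ΔU = 0 (ideal gas, T constant).
W = nRT ln(V₂/V₁) = 0.666×8.314×369×ln(0.463) = -1570 J.
Q = ΔU + W = -1570 J.
State after step 1: P = 168 kPa, V = 12.2 L, T = 369 K.
Step 2 — Polytropic n=1.42: T₂ = T₁(V₁/V₂)^(n−1) = 369×(7.61)^0.42 = 865 K; P₂ = P₁(V₁/V₂)^n = 3000 kPa.
W = (P₁V₁−P₂V₂)/(n−1) = (168×12.2−3000×1.60)/0.42 = -6550 J.
ΔU = nCvΔT = 0.666×26.8×(865−369) = 8870 J.
Q = ΔU + W = 2320 J.
Net over both steps: W = -8120 J, Q = 749 J, ΔU = 8870 J.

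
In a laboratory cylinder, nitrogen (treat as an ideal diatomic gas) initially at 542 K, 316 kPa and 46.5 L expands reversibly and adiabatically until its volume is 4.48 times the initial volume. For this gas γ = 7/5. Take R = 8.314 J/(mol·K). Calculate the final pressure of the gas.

Adiabatic: TV^(γ−1) = const ⇒ T₂ = 542×(0.223)^0.400 = 298 K; PV^γ = const ⇒ P₂ = 38.7 kPa.

38.7 kPa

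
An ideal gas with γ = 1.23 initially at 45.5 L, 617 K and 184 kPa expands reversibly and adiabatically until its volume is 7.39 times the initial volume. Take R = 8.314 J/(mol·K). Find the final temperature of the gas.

Adiabatic: TV^(γ−1) = const ⇒ T₂ = 617×(0.135)^0.230 = 389 K; PV^γ = const ⇒ P₂ = 15.7 kPa.

389 K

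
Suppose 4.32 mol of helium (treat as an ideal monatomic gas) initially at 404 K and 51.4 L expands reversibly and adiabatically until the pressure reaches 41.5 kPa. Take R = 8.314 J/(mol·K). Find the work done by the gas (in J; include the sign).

11700 J

P₁ = nRT₁/V₁ = 4.32×8.314×404/51.4 = 282 kPa.
Adiabatic: T₂/T₁ = (P₂/P₁)^((γ−1)/γ) ⇒ T₂ = 404×(0.147)^0.400 = 188 K; V₂ = 162 L.
ΔU = nCvΔT = 4.32×12.5×(188−404) = -11700 J.
Q = 0 for an adiabatic process, so W = −ΔU = 11700 J.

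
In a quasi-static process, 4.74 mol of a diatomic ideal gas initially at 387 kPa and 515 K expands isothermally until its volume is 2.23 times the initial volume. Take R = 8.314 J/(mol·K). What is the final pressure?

V₁ = nRT₁/P₁ = 4.74×8.314×515/387 = 52.4 L.
Isothermal: T stays 515 K; PV = const ⇒ V₂ = 117 L, P₂ = 174 kPa.

174 kPa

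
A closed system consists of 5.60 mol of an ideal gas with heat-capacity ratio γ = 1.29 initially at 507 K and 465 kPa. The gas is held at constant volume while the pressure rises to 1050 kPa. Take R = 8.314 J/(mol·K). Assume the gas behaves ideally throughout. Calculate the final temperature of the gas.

1140 K

V₁ = nRT₁/P₁ = 5.60×8.314×507/465 = 50.8 L.
Isochoric: V stays 50.8 L; P/T = const ⇒ T₂ = 1140 K, P₂ = 1050 kPa.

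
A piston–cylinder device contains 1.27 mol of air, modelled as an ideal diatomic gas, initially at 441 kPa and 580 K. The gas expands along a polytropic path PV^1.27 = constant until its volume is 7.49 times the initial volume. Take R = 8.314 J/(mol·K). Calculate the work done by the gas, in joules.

V₁ = nRT₁/P₁ = 1.27×8.314×580/441 = 13.9 L.
Polytropic n=1.27: T₂ = T₁(V₁/V₂)^(n−1) = 580×(0.134)^0.27 = 337 K; P₂ = P₁(V₁/V₂)^n = 34.2 kPa.
W = (P₁V₁−P₂V₂)/(n−1) = (441×13.9−34.2×104)/0.27 = 9510 J.

9510 J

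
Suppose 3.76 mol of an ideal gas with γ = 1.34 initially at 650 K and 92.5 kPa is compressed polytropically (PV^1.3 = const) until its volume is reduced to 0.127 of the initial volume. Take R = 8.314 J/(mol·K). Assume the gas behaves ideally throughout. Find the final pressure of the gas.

1350 kPa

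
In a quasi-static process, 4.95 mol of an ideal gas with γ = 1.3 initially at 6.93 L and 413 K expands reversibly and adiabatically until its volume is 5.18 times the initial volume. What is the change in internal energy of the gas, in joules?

-22100 J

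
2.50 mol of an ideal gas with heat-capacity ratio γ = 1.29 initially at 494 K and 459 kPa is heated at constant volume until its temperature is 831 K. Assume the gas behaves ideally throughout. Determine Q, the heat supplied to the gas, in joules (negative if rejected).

24200 J

V₁ = nRT₁/P₁ = 2.50×8.314×494/459 = 22.4 L.
Isochoric: V stays 22.4 L; P/T = const ⇒ T₂ = 831 K, P₂ = 772 kPa.
W = 0 (no volume change).
ΔU = nCvΔT = 2.50×28.7×(831−494) = 24200 J.
Q = ΔU = 24200 J.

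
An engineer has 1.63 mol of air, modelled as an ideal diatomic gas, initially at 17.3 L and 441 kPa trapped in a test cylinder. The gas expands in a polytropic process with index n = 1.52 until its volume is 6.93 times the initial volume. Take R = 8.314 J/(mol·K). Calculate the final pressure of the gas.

23.3 kPa

T₁ = P₁V₁/(nR) = 441×17.3/(1.63×8.314) = 563 K.
Polytropic n=1.52: T₂ = T₁(V₁/V₂)^(n−1) = 563×(0.144)^0.52 = 206 K; P₂ = P₁(V₁/V₂)^n = 23.3 kPa.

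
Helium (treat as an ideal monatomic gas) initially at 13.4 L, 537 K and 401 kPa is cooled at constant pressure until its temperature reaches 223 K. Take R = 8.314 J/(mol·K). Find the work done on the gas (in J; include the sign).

3140 J

n = P₁V₁/(RT₁) = 401×13.4/(8.314×537) = 1.20 mol.
Isobaric: P stays 401 kPa; V/T = const ⇒ T₂ = 223 K, V₂ = 5.56 L.
W = PΔV = 401×(5.56−13.4) kPa·L = -3140 J.
Work done on the gas = −W_by = 3140 J.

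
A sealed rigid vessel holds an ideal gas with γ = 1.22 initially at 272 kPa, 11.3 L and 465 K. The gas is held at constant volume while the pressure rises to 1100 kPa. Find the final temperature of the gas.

1880 K

Isochoric: V stays 11.3 L; P/T = const ⇒ T₂ = 1880 K, P₂ = 1100 kPa.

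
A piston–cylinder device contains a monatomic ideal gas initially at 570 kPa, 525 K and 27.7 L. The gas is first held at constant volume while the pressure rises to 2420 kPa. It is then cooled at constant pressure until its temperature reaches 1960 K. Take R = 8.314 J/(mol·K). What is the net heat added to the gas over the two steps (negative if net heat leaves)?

n = P₁V₁/(RT₁) = 570×27.7/(8.314×525) = 3.62 mol.
Step 1 — Isochoric: V stays 27.7 L; P/T = const ⇒ T₂ = 2230 K, P₂ = 2420 kPa.
W = 0 (no volume change).
ΔU = nCvΔT = 3.62×12.5×(2230−525) = 76900 J.
Q = ΔU = 76900 J.
State after step 1: P = 2420 kPa, V = 27.7 L, T = 2230 K.
Step 2 — Isobaric: P stays 2420 kPa; V/T = const ⇒ T₂ = 1960 K, V₂ = 24.4 L.
W = PΔV = 2420×(24.4−27.7) kPa·L = -8090 J.
ΔU = nCvΔT = 3.62×12.5×(1960−2230) = -12100 J.
Q = ΔU + W = nCpΔT = -20200 J.
Net over both steps: W = -8090 J, Q = 56600 J, ΔU = 64700 J.

56600 J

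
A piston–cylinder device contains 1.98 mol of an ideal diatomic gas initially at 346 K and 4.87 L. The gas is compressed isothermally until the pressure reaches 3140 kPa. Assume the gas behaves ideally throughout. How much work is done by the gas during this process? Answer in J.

-5630 J

P₁ = nRT₁/V₁ = 1.98×8.314×346/4.87 = 1170 kPa.
Isothermal: T stays 346 K; PV = const ⇒ V₂ = 1.81 L, P₂ = 3140 kPa.
W = nRT ln(V₂/V₁) = 1.98×8.314×346×ln(0.372) = -5630 J.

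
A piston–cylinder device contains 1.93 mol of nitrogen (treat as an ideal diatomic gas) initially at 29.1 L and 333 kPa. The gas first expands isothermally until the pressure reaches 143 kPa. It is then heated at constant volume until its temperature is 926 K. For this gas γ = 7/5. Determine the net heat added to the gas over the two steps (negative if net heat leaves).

21100 J

T₁ = P₁V₁/(nR) = 333×29.1/(1.93×8.314) = 604 K.
Step 1 — Isothermal: T stays 604 K; PV = const ⇒ V₂ = 67.8 L, P₂ = 143 kPa.
ΔU = 0 (ideal gas, T constant).
W = nRT ln(V₂/V₁) = 1.93×8.314×604×ln(2.33) = 8190 J.
Q = ΔU + W = 8190 J.
State after step 1: P = 143 kPa, V = 67.8 L, T = 604 K.
Step 2 — Isochoric: V stays 67.8 L; P/T = const ⇒ T₂ = 926 K, P₂ = 219 kPa.
W = 0 (no volume change).
ΔU = nCvΔT = 1.93×20.8×(926−604) = 12900 J.
Q = ΔU = 12900 J.
Net over both steps: W = 8190 J, Q = 21100 J, ΔU = 12900 J.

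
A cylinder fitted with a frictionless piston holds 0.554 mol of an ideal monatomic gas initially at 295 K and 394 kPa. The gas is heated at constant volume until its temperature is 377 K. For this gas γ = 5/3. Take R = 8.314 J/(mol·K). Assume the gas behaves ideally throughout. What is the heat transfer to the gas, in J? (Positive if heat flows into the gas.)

567 J

V₁ = nRT₁/P₁ = 0.554×8.314×295/394 = 3.45 L.
Isochoric: V stays 3.45 L; P/T = const ⇒ T₂ = 377 K, P₂ = 504 kPa.
W = 0 (no volume change).
ΔU = nCvΔT = 0.554×12.5×(377−295) = 567 J.
Q = ΔU = 567 J.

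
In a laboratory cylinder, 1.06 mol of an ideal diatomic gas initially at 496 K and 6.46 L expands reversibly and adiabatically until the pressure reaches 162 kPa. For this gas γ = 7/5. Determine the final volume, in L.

17.9 L

P₁ = nRT₁/V₁ = 1.06×8.314×496/6.46 = 677 kPa.
Adiabatic: T₂/T₁ = (P₂/P₁)^((γ−1)/γ) ⇒ T₂ = 496×(0.239)^0.286 = 330 K; V₂ = 17.9 L.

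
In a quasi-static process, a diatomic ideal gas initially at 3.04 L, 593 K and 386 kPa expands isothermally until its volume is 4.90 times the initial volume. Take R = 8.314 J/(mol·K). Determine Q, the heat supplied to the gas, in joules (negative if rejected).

1860 J

n = P₁V₁/(RT₁) = 386×3.04/(8.314×593) = 0.238 mol.
Isothermal: T stays 593 K; PV = const ⇒ V₂ = 14.9 L, P₂ = 78.8 kPa.
ΔU = 0 (ideal gas, T constant).
W = nRT ln(V₂/V₁) = 0.238×8.314×593×ln(4.90) = 1860 J.
Q = ΔU + W = 1860 J.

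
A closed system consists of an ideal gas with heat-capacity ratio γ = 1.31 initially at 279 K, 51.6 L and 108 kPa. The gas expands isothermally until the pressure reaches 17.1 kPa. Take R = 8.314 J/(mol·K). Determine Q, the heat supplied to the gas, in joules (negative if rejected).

10300 J

n = P₁V₁/(RT₁) = 108×51.6/(8.314×279) = 2.40 mol.
Isothermal: T stays 279 K; PV = const ⇒ V₂ = 326 L, P₂ = 17.1 kPa.
ΔU = 0 (ideal gas, T constant).
W = nRT ln(V₂/V₁) = 2.40×8.314×279×ln(6.32) = 10300 J.
Q = ΔU + W = 10300 J.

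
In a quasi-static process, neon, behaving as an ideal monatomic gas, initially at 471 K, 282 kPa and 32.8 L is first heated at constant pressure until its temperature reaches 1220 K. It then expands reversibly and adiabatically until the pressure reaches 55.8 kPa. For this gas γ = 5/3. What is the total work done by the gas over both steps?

n = P₁V₁/(RT₁) = 282×32.8/(8.314×471) = 2.36 mol.
Step 1 — Isobaric: P stays 282 kPa; V/T = const ⇒ T₂ = 1220 K, V₂ = 85.0 L.
W = PΔV = 282×(85.0−32.8) kPa·L = 14700 J.
ΔU = nCvΔT = 2.36×12.5×(1220−471) = 22100 J.
Q = ΔU + W = nCpΔT = 36800 J.
State after step 1: P = 282 kPa, V = 85.0 L, T = 1220 K.
Step 2 — Adiabatic: T₂/T₁ = (P₂/P₁)^((γ−1)/γ) ⇒ T₂ = 1220×(0.198)^0.400 = 638 K; V₂ = 225 L.
ΔU = nCvΔT = 2.36×12.5×(638−1220) = -17100 J.
Q = 0 for an adiabatic process, so W = −ΔU = 17100 J.
Net over both steps: W = 31800 J, Q = 36800 J, ΔU = 4920 J.

31800 J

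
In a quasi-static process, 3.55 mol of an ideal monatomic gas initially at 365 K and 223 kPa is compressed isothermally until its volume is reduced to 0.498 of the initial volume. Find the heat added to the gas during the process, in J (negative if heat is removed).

-7510 J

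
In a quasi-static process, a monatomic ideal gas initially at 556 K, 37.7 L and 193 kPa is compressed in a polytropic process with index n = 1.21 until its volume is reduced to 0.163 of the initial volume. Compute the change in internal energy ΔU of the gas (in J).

n = P₁V₁/(RT₁) = 193×37.7/(8.314×556) = 1.57 mol.
Polytropic n=1.21: T₂ = T₁(V₁/V₂)^(n−1) = 556×(6.13)^0.21 = 814 K; P₂ = P₁(V₁/V₂)^n = 1730 kPa.
For an ideal gas ΔU = nCvΔT with Cv = (3/2)R = 12.5 J/(mol·K).
ΔU = 1.57×12.5×(814−556) = 5060 J.

5060 J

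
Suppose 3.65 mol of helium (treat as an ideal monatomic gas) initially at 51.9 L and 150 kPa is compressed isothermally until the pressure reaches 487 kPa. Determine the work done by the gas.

T₁ = P₁V₁/(nR) = 150×51.9/(3.65×8.314) = 257 K.
Isothermal: T stays 257 K; PV = const ⇒ V₂ = 16.0 L, P₂ = 487 kPa.
W = nRT ln(V₂/V₁) = 3.65×8.314×257×ln(0.308) = -9170 J.

-9170 J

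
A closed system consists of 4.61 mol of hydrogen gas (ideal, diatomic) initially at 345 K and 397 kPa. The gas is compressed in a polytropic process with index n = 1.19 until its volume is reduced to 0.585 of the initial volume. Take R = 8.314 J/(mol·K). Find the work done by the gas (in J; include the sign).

V₁ = nRT₁/P₁ = 4.61×8.314×345/397 = 33.3 L.
Polytropic n=1.19: T₂ = T₁(V₁/V₂)^(n−1) = 345×(1.71)^0.19 = 382 K; P₂ = P₁(V₁/V₂)^n = 751 kPa.
W = (P₁V₁−P₂V₂)/(n−1) = (397×33.3−751×19.5)/0.19 = -7460 J.

-7460 J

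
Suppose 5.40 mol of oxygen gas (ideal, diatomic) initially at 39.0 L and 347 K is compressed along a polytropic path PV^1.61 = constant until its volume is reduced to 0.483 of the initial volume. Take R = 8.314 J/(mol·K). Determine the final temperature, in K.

541 K

P₁ = nRT₁/V₁ = 5.40×8.314×347/39.0 = 399 kPa.
Polytropic n=1.61: T₂ = T₁(V₁/V₂)^(n−1) = 347×(2.07)^0.61 = 541 K; P₂ = P₁(V₁/V₂)^n = 1290 kPa.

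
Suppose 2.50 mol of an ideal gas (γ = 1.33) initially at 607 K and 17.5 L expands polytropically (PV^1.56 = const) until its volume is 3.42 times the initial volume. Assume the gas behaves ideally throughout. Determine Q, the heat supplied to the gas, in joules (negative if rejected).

-7820 J

P₁ = nRT₁/V₁ = 2.50×8.314×607/17.5 = 721 kPa.
Polytropic n=1.56: T₂ = T₁(V₁/V₂)^(n−1) = 607×(0.292)^0.56 = 305 K; P₂ = P₁(V₁/V₂)^n = 106 kPa.
W = (P₁V₁−P₂V₂)/(n−1) = (721×17.5−106×59.9)/0.56 = 11200 J.
ΔU = nCvΔT = 2.50×25.2×(305−607) = -19000 J.
Q = ΔU + W = -7820 J.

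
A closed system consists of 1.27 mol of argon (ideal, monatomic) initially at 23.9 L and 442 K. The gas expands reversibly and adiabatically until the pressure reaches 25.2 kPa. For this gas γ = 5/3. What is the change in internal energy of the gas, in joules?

P₁ = nRT₁/V₁ = 1.27×8.314×442/23.9 = 195 kPa.
Adiabatic: T₂/T₁ = (P₂/P₁)^((γ−1)/γ) ⇒ T₂ = 442×(0.129)^0.400 = 195 K; V₂ = 81.6 L.
For an ideal gas ΔU = nCvΔT with Cv = (3/2)R = 12.5 J/(mol·K).
ΔU = 1.27×12.5×(195−442) = -3910 J.

-3910 J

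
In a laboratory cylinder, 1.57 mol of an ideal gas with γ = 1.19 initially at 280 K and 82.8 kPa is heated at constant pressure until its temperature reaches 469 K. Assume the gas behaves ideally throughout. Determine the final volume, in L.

73.9 L

V₁ = nRT₁/P₁ = 1.57×8.314×280/82.8 = 44.1 L.
Isobaric: P stays 82.8 kPa; V/T = const ⇒ T₂ = 469 K, V₂ = 73.9 L.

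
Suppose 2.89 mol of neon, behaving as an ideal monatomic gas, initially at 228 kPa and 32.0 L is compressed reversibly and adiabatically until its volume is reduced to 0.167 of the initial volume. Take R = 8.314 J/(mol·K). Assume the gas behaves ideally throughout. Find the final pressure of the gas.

4500 kPa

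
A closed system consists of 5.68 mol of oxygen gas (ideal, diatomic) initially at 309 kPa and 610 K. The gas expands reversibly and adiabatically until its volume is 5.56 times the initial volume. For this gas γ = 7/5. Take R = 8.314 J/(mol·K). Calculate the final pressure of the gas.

28.0 kPa

V₁ = nRT₁/P₁ = 5.68×8.314×610/309 = 93.2 L.
Adiabatic: TV^(γ−1) = const ⇒ T₂ = 610×(0.180)^0.400 = 307 K; PV^γ = const ⇒ P₂ = 28.0 kPa.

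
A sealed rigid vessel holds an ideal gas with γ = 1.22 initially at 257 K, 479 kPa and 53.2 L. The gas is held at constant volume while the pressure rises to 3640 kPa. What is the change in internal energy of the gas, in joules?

764000 J

n = P₁V₁/(RT₁) = 479×53.2/(8.314×257) = 11.9 mol.
Isochoric: V stays 53.2 L; P/T = const ⇒ T₂ = 1950 K, P₂ = 3640 kPa.
For an ideal gas ΔU = nCvΔT with Cv = R/(γ−1) = 37.8 J/(mol·K).
ΔU = 11.9×37.8×(1950−257) = 764000 J.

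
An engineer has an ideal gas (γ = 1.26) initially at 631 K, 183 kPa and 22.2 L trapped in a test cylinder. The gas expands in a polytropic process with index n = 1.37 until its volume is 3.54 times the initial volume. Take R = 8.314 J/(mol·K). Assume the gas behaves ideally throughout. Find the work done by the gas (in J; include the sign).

4100 J

n = P₁V₁/(RT₁) = 183×22.2/(8.314×631) = 0.774 mol.
Polytropic n=1.37: T₂ = T₁(V₁/V₂)^(n−1) = 631×(0.282)^0.37 = 395 K; P₂ = P₁(V₁/V₂)^n = 32.4 kPa.
W = (P₁V₁−P₂V₂)/(n−1) = (183×22.2−32.4×78.6)/0.37 = 4100 J.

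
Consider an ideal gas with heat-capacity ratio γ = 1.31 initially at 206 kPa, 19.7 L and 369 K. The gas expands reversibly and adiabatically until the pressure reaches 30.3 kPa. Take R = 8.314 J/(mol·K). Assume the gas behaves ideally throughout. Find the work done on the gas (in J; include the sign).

-4770 J

n = P₁V₁/(RT₁) = 206×19.7/(8.314×369) = 1.32 mol.
Adiabatic: T₂/T₁ = (P₂/P₁)^((γ−1)/γ) ⇒ T₂ = 369×(0.147)^0.237 = 234 K; V₂ = 85.1 L.
ΔU = nCvΔT = 1.32×26.8×(234−369) = -4770 J.
Q = 0 for an adiabatic process, so W = −ΔU = 4770 J.
Work done on the gas = −W_by = -4770 J.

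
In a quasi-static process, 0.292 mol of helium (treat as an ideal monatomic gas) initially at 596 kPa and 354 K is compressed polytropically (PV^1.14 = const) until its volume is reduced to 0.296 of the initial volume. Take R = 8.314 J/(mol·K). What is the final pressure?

V₁ = nRT₁/P₁ = 0.292×8.314×354/596 = 1.44 L.
Polytropic n=1.14: T₂ = T₁(V₁/V₂)^(n−1) = 354×(3.38)^0.14 = 420 K; P₂ = P₁(V₁/V₂)^n = 2390 kPa.

2390 kPa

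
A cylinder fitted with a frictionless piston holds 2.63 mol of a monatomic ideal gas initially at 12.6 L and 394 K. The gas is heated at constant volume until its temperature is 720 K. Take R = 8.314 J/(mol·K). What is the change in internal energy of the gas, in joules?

10700 J

P₁ = nRT₁/V₁ = 2.63×8.314×394/12.6 = 684 kPa.
Isochoric: V stays 12.6 L; P/T = const ⇒ T₂ = 720 K, P₂ = 1250 kPa.
For an ideal gas ΔU = nCvΔT with Cv = (3/2)R = 12.5 J/(mol·K).
ΔU = 2.63×12.5×(720−394) = 10700 J.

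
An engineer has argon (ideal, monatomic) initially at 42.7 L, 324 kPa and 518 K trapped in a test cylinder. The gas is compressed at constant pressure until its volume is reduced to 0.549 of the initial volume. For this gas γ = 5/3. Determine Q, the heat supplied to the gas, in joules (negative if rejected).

n = P₁V₁/(RT₁) = 324×42.7/(8.314×518) = 3.21 mol.
Isobaric: P stays 324 kPa; V/T = const ⇒ T₂ = 284 K, V₂ = 23.4 L.
W = PΔV = 324×(23.4−42.7) kPa·L = -6240 J.
ΔU = nCvΔT = 3.21×12.5×(284−518) = -9360 J.
Q = ΔU + W = nCpΔT = -15600 J.

-15600 J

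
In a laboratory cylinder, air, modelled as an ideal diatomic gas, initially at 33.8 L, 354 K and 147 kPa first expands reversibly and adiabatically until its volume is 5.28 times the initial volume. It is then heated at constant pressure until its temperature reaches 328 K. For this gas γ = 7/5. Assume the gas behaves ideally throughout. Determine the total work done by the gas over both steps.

8090 J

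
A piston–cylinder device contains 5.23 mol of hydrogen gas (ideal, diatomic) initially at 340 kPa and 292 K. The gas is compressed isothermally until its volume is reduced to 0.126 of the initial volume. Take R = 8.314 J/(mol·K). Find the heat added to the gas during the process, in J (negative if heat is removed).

V₁ = nRT₁/P₁ = 5.23×8.314×292/340 = 37.3 L.
Isothermal: T stays 292 K; PV = const ⇒ V₂ = 4.71 L, P₂ = 2700 kPa.
ΔU = 0 (ideal gas, T constant).
W = nRT ln(V₂/V₁) = 5.23×8.314×292×ln(0.126) = -26300 J.
Q = ΔU + W = -26300 J.

-26300 J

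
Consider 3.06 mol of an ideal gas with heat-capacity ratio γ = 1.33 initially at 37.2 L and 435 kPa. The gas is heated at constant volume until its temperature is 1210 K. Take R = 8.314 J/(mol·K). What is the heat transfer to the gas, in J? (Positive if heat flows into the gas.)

44200 J

T₁ = P₁V₁/(nR) = 435×37.2/(3.06×8.314) = 636 K.
Isochoric: V stays 37.2 L; P/T = const ⇒ T₂ = 1210 K, P₂ = 828 kPa.
W = 0 (no volume change).
ΔU = nCvΔT = 3.06×25.2×(1210−636) = 44200 J.
Q = ΔU = 44200 J.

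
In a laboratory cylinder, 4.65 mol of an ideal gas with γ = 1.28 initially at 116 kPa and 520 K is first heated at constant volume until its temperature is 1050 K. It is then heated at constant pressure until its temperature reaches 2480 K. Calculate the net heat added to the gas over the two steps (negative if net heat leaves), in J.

V₁ = nRT₁/P₁ = 4.65×8.314×520/116 = 173 L.
Step 1 — Isochoric: V stays 173 L; P/T = const ⇒ T₂ = 1050 K, P₂ = 234 kPa.
W = 0 (no volume change).
ΔU = nCvΔT = 4.65×29.7×(1050−520) = 73200 J.
Q = ΔU = 73200 J.
State after step 1: P = 234 kPa, V = 173 L, T = 1050 K.
Step 2 — Isobaric: P stays 234 kPa; V/T = const ⇒ T₂ = 2480 K, V₂ = 409 L.
W = PΔV = 234×(409−173) kPa·L = 55300 J.
ΔU = nCvΔT = 4.65×29.7×(2480−1050) = 197000 J.
Q = ΔU + W = nCpΔT = 253000 J.
Net over both steps: W = 55300 J, Q = 326000 J, ΔU = 271000 J.

326000 J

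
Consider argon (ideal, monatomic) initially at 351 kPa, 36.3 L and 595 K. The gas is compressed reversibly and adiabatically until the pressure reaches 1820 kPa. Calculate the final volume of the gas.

13.5 L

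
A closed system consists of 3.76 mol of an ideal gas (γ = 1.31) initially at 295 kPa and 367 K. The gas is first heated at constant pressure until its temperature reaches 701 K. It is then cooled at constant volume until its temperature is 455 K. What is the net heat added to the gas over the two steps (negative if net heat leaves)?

V₁ = nRT₁/P₁ = 3.76×8.314×367/295 = 38.9 L.
Step 1 — Isobaric: P stays 295 kPa; V/T = const ⇒ T₂ = 701 K, V₂ = 74.3 L.
W = PΔV = 295×(74.3−38.9) kPa·L = 10400 J.
ΔU = nCvΔT = 3.76×26.8×(701−367) = 33700 J.
Q = ΔU + W = nCpΔT = 44100 J.
State after step 1: P = 295 kPa, V = 74.3 L, T = 701 K.
Step 2 — Isochoric: V stays 74.3 L; P/T = const ⇒ T₂ = 455 K, P₂ = 191 kPa.
W = 0 (no volume change).
ΔU = nCvΔT = 3.76×26.8×(455−701) = -24800 J.
Q = ΔU = -24800 J.
Net over both steps: W = 10400 J, Q = 19300 J, ΔU = 8870 J.

19300 J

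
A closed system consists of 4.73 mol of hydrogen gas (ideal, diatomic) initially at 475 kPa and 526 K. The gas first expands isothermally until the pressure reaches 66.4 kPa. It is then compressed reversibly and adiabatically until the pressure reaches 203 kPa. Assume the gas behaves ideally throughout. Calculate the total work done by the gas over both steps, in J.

V₁ = nRT₁/P₁ = 4.73×8.314×526/475 = 43.5 L.
Step 1 — Isothermal: T stays 526 K; PV = const ⇒ V₂ = 312 L, P₂ = 66.4 kPa.
ΔU = 0 (ideal gas, T constant).
W = nRT ln(V₂/V₁) = 4.73×8.314×526×ln(7.15) = 40700 J.
Q = ΔU + W = 40700 J.
State after step 1: P = 66.4 kPa, V = 312 L, T = 526 K.
Step 2 — Adiabatic: T₂/T₁ = (P₂/P₁)^((γ−1)/γ) ⇒ T₂ = 526×(3.06)^0.286 = 724 K; V₂ = 140 L.
ΔU = nCvΔT = 4.73×20.8×(724−526) = 19500 J.
Q = 0 for an adiabatic process, so W = −ΔU = -19500 J.
Net over both steps: W = 21200 J, Q = 40700 J, ΔU = 19500 J.

21200 J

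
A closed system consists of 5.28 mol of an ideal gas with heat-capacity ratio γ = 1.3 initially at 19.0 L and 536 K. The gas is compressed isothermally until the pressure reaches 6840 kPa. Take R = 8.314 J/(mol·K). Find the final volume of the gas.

3.44 L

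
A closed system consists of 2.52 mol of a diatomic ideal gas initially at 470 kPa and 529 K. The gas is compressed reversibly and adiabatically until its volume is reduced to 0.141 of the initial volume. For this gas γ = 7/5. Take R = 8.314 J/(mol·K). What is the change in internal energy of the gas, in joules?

33000 J

V₁ = nRT₁/P₁ = 2.52×8.314×529/470 = 23.6 L.
Adiabatic: TV^(γ−1) = const ⇒ T₂ = 529×(7.09)^0.400 = 1160 K; PV^γ = const ⇒ P₂ = 7300 kPa.
For an ideal gas ΔU = nCvΔT with Cv = (5/2)R = 20.8 J/(mol·K).
ΔU = 2.52×20.8×(1160−529) = 33000 J.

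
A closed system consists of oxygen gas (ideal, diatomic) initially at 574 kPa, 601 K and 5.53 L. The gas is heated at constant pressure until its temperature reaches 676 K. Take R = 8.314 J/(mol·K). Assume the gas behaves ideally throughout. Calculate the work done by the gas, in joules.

396 J

n = P₁V₁/(RT₁) = 574×5.53/(8.314×601) = 0.635 mol.
Isobaric: P stays 574 kPa; V/T = const ⇒ T₂ = 676 K, V₂ = 6.22 L.
W = PΔV = 574×(6.22−5.53) kPa·L = 396 J.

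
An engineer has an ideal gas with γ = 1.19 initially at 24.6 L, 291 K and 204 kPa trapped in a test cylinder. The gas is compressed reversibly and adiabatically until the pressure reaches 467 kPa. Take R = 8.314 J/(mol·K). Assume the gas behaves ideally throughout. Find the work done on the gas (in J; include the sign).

3730 J

n = P₁V₁/(RT₁) = 204×24.6/(8.314×291) = 2.07 mol.
Adiabatic: T₂/T₁ = (P₂/P₁)^((γ−1)/γ) ⇒ T₂ = 291×(2.29)^0.160 = 332 K; V₂ = 12.3 L.
ΔU = nCvΔT = 2.07×43.8×(332−291) = 3730 J.
Q = 0 for an adiabatic process, so W = −ΔU = -3730 J.
Work done on the gas = −W_by = 3730 J.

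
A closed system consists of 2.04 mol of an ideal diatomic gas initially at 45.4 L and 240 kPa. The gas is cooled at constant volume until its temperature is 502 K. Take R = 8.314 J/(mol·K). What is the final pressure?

188 kPa

T₁ = P₁V₁/(nR) = 240×45.4/(2.04×8.314) = 642 K.
Isochoric: V stays 45.4 L; P/T = const ⇒ T₂ = 502 K, P₂ = 188 kPa.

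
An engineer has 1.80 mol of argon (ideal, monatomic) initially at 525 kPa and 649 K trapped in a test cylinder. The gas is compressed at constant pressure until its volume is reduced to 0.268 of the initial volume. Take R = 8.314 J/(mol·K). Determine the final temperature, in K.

V₁ = nRT₁/P₁ = 1.80×8.314×649/525 = 18.5 L.
Isobaric: P stays 525 kPa; V/T = const ⇒ T₂ = 174 K, V₂ = 4.96 L.

174 K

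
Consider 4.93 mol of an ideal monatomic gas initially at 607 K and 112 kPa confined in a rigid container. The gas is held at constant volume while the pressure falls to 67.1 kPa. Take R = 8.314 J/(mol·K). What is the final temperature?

V₁ = nRT₁/P₁ = 4.93×8.314×607/112 = 222 L.
Isochoric: V stays 222 L; P/T = const ⇒ T₂ = 364 K, P₂ = 67.1 kPa.

364 K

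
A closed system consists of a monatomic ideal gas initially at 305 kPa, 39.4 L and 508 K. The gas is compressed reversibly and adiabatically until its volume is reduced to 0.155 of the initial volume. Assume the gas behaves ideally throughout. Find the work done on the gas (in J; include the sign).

44400 J

n = P₁V₁/(RT₁) = 305×39.4/(8.314×508) = 2.85 mol.
Adiabatic: TV^(γ−1) = const ⇒ T₂ = 508×(6.45)^0.667 = 1760 K; PV^γ = const ⇒ P₂ = 6820 kPa.
ΔU = nCvΔT = 2.85×12.5×(1760−508) = 44400 J.
Q = 0 for an adiabatic process, so W = −ΔU = -44400 J.
Work done on the gas = −W_by = 44400 J.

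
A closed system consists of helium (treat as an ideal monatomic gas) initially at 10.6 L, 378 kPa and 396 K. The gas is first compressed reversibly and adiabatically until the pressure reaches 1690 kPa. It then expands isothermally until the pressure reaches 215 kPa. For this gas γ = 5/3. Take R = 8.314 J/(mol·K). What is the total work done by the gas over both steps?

10100 J

n = P₁V₁/(RT₁) = 378×10.6/(8.314×396) = 1.22 mol.
Step 1 — Adiabatic: T₂/T₁ = (P₂/P₁)^((γ−1)/γ) ⇒ T₂ = 396×(4.47)^0.400 = 721 K; V₂ = 4.32 L.
ΔU = nCvΔT = 1.22×12.5×(721−396) = 4930 J.
Q = 0 for an adiabatic process, so W = −ΔU = -4930 J.
State after step 1: P = 1690 kPa, V = 4.32 L, T = 721 K.
Step 2 — Isothermal: T stays 721 K; PV = const ⇒ V₂ = 33.9 L, P₂ = 215 kPa.
ΔU = 0 (ideal gas, T constant).
W = nRT ln(V₂/V₁) = 1.22×8.314×721×ln(7.86) = 15000 J.
Q = ΔU + W = 15000 J.
Net over both steps: W = 10100 J, Q = 15000 J, ΔU = 4930 J.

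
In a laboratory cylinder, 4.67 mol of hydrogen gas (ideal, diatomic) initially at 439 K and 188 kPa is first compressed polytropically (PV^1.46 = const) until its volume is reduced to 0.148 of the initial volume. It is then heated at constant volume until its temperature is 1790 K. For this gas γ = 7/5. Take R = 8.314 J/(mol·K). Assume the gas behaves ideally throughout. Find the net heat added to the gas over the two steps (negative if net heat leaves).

79000 J

V₁ = nRT₁/P₁ = 4.67×8.314×439/188 = 90.7 L.
Step 1 — Polytropic n=1.46: T₂ = T₁(V₁/V₂)^(n−1) = 439×(6.76)^0.46 = 1060 K; P₂ = P₁(V₁/V₂)^n = 3060 kPa.
W = (P₁V₁−P₂V₂)/(n−1) = (188×90.7−3060×13.4)/0.46 = -52200 J.
ΔU = nCvΔT = 4.67×20.8×(1060−439) = 60000 J.
Q = ΔU + W = 7830 J.
State after step 1: P = 3060 kPa, V = 13.4 L, T = 1060 K.
Step 2 — Isochoric: V stays 13.4 L; P/T = const ⇒ T₂ = 1790 K, P₂ = 5180 kPa.
W = 0 (no volume change).
ΔU = nCvΔT = 4.67×20.8×(1790−1060) = 71100 J.
Q = ΔU = 71100 J.
Net over both steps: W = -52200 J, Q = 79000 J, ΔU = 131000 J.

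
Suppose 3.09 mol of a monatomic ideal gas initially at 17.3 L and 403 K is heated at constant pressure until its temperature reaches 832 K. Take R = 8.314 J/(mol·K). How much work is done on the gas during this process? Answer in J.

P₁ = nRT₁/V₁ = 3.09×8.314×403/17.3 = 598 kPa.
Isobaric: P stays 598 kPa; V/T = const ⇒ T₂ = 832 K, V₂ = 35.7 L.
W = PΔV = 598×(35.7−17.3) kPa·L = 11000 J.
Work done on the gas = −W_by = -11000 J.

-11000 J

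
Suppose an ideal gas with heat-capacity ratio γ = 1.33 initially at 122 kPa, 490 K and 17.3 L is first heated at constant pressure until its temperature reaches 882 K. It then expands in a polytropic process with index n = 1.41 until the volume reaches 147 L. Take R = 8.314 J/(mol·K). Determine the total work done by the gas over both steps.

6050 J

n = P₁V₁/(RT₁) = 122×17.3/(8.314×490) = 0.518 mol.
Step 1 — Isobaric: P stays 122 kPa; V/T = const ⇒ T₂ = 882 K, V₂ = 31.1 L.
W = PΔV = 122×(31.1−17.3) kPa·L = 1690 J.
ΔU = nCvΔT = 0.518×25.2×(882−490) = 5120 J.
Q = ΔU + W = nCpΔT = 6810 J.
State after step 1: P = 122 kPa, V = 31.1 L, T = 882 K.
Step 2 — Polytropic n=1.41: T₂ = T₁(V₁/V₂)^(n−1) = 882×(0.212)^0.41 = 467 K; P₂ = P₁(V₁/V₂)^n = 13.7 kPa.
W = (P₁V₁−P₂V₂)/(n−1) = (122×31.1−13.7×147)/0.41 = 4360 J.
ΔU = nCvΔT = 0.518×25.2×(467−882) = -5420 J.
Q = ΔU + W = -1060 J.
Net over both steps: W = 6050 J, Q = 5750 J, ΔU = -303 J.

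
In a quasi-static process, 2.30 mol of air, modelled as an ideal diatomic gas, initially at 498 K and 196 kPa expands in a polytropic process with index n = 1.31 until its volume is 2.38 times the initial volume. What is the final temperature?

V₁ = nRT₁/P₁ = 2.30×8.314×498/196 = 48.6 L.
Polytropic n=1.31: T₂ = T₁(V₁/V₂)^(n−1) = 498×(0.420)^0.31 = 381 K; P₂ = P₁(V₁/V₂)^n = 62.9 kPa.

381 K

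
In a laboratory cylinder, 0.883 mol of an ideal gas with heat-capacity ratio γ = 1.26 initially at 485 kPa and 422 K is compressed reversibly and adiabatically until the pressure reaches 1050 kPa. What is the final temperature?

V₁ = nRT₁/P₁ = 0.883×8.314×422/485 = 6.39 L.
Adiabatic: T₂/T₁ = (P₂/P₁)^((γ−1)/γ) ⇒ T₂ = 422×(2.16)^0.206 = 495 K; V₂ = 3.46 L.

495 K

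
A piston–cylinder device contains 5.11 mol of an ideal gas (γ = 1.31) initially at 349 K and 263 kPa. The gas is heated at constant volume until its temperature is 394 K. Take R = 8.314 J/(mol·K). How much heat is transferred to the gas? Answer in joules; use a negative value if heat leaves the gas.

6170 J

V₁ = nRT₁/P₁ = 5.11×8.314×349/263 = 56.4 L.
Isochoric: V stays 56.4 L; P/T = const ⇒ T₂ = 394 K, P₂ = 297 kPa.
W = 0 (no volume change).
ΔU = nCvΔT = 5.11×26.8×(394−349) = 6170 J.
Q = ΔU = 6170 J.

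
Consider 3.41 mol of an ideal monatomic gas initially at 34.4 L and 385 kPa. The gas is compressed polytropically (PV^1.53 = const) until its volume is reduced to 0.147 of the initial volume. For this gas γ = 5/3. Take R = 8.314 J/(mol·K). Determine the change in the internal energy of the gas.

35000 J

T₁ = P₁V₁/(nR) = 385×34.4/(3.41×8.314) = 467 K.
Polytropic n=1.53: T₂ = T₁(V₁/V₂)^(n−1) = 467×(6.80)^0.53 = 1290 K; P₂ = P₁(V₁/V₂)^n = 7240 kPa.
For an ideal gas ΔU = nCvΔT with Cv = (3/2)R = 12.5 J/(mol·K).
ΔU = 3.41×12.5×(1290−467) = 35000 J.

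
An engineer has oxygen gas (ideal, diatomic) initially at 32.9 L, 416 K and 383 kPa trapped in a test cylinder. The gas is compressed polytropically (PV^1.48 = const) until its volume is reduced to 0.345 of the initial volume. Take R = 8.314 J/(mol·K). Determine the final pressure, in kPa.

1850 kPa

Polytropic n=1.48: T₂ = T₁(V₁/V₂)^(n−1) = 416×(2.90)^0.48 = 693 K; P₂ = P₁(V₁/V₂)^n = 1850 kPa.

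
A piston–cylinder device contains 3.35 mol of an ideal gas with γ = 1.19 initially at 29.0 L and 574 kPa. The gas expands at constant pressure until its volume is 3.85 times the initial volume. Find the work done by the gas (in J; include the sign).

47400 J

T₁ = P₁V₁/(nR) = 574×29.0/(3.35×8.314) = 598 K.
Isobaric: P stays 574 kPa; V/T = const ⇒ T₂ = 2300 K, V₂ = 112 L.
W = PΔV = 574×(112−29.0) kPa·L = 47400 J.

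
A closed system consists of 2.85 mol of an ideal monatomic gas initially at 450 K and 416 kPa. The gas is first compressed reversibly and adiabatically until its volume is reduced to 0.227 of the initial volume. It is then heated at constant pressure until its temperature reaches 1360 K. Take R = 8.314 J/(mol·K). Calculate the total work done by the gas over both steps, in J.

V₁ = nRT₁/P₁ = 2.85×8.314×450/416 = 25.6 L.
Step 1 — Adiabatic: TV^(γ−1) = const ⇒ T₂ = 450×(4.41)^0.667 = 1210 K; PV^γ = const ⇒ P₂ = 4920 kPa.
ΔU = nCvΔT = 2.85×12.5×(1210−450) = 27000 J.
Q = 0 for an adiabatic process, so W = −ΔU = -27000 J.
State after step 1: P = 4920 kPa, V = 5.82 L, T = 1210 K.
Step 2 — Isobaric: P stays 4920 kPa; V/T = const ⇒ T₂ = 1360 K, V₂ = 6.54 L.
W = PΔV = 4920×(6.54−5.82) kPa·L = 3570 J.
ΔU = nCvΔT = 2.85×12.5×(1360−1210) = 5360 J.
Q = ΔU + W = nCpΔT = 8930 J.
Net over both steps: W = -23400 J, Q = 8930 J, ΔU = 32300 J.

-23400 J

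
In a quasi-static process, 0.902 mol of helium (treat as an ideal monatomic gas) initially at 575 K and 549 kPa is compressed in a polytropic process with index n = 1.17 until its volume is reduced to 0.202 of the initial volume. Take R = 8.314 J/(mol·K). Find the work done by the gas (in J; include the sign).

V₁ = nRT₁/P₁ = 0.902×8.314×575/549 = 7.85 L.
Polytropic n=1.17: T₂ = T₁(V₁/V₂)^(n−1) = 575×(4.95)^0.17 = 755 K; P₂ = P₁(V₁/V₂)^n = 3570 kPa.
W = (P₁V₁−P₂V₂)/(n−1) = (549×7.85−3570×1.59)/0.17 = -7930 J.

-7930 J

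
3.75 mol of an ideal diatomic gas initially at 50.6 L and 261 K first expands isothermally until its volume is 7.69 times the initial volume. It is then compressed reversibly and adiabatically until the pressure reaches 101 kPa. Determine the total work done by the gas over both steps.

P₁ = nRT₁/V₁ = 3.75×8.314×261/50.6 = 161 kPa.
Step 1 — Isothermal: T stays 261 K; PV = const ⇒ V₂ = 389 L, P₂ = 20.9 kPa.
ΔU = 0 (ideal gas, T constant).
W = nRT ln(V₂/V₁) = 3.75×8.314×261×ln(7.69) = 16600 J.
Q = ΔU + W = 16600 J.
State after step 1: P = 20.9 kPa, V = 389 L, T = 261 K.
Step 2 — Adiabatic: T₂/T₁ = (P₂/P₁)^((γ−1)/γ) ⇒ T₂ = 261×(4.83)^0.286 = 409 K; V₂ = 126 L.
ΔU = nCvΔT = 3.75×20.8×(409−261) = 11600 J.
Q = 0 for an adiabatic process, so W = −ΔU = -11600 J.
Net over both steps: W = 5040 J, Q = 16600 J, ΔU = 11600 J.

5040 J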